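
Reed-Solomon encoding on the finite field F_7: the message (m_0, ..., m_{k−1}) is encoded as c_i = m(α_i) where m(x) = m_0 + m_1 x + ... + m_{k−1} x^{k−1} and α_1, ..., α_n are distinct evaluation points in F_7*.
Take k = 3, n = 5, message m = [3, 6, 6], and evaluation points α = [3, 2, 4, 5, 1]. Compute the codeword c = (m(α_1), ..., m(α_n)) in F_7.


c = [5, 4, 4, 1, 1]

Message polynomial: m(x) = 3 + 6·x + 6·x^2 (mod 7).
For each evaluation point α_i, compute m(α_i) mod 7:
  α_1 = 3: Horner steps 6 → 3 → 5, so m(3) = 5.
  α_2 = 2: Horner steps 6 → 4 → 4, so m(2) = 4.
  α_3 = 4: Horner steps 6 → 2 → 4, so m(4) = 4.
  α_4 = 5: Horner steps 6 → 1 → 1, so m(5) = 1.
  α_5 = 1: Horner steps 6 → 5 → 1, so m(1) = 1.
Codeword c = [5, 4, 4, 1, 1] ∈ F_7^5.


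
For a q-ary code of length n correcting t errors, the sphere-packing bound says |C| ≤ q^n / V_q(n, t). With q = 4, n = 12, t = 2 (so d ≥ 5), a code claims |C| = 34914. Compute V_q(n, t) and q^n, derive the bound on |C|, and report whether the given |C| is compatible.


V_q(n, t) = 631, q^n = 16777216, Hamming bound = 26588, |C| = 34914 > bound (violated).

Step 1: Compute V_q(n, t) = Σ_{j=0}^2 C(n, j) (q−1)^j.
  j = 0: C(12,0)·(3)^0 = 1·1 = 1.
  j = 1: C(12,1)·(3)^1 = 12·3 = 36.
  j = 2: C(12,2)·(3)^2 = 66·9 = 594.
  V_q(n, t) = 1 + 36 + 594 = 631.
Step 2: q^n = 4^12 = 16777216.
Step 3: Hamming bound ⌊q^n / V_q(n,t)⌋ = ⌊16777216/631⌋ = 26588.
Step 4: Compare |C| = 34914 to 26588: violated.
The claimed |C| lies above the Hamming bound, so no 4-ary code of length 12 with d ≥ 5 can have 34914 codewords.


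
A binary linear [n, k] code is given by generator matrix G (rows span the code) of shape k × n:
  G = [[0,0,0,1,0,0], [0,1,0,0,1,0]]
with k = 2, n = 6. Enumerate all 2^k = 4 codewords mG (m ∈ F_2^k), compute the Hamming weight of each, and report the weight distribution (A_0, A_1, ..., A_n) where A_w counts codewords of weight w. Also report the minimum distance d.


Weight distribution: A_0 = 1, A_1 = 1, A_2 = 1, A_3 = 1. Minimum distance d = 1.

Enumerate all 2^2 = 4 messages m ∈ F_2^2.
For each, compute codeword c = mG in F_2^6, then tally its weight.
  m = 00 → c = 000000, weight = 0.
  m = 10 → c = 000100, weight = 1.
  m = 01 → c = 010010, weight = 2.
  m = 11 → c = 010110, weight = 3.
Tally weights:
  weight 0: 1 codewords.
  weight 1: 1 codewords.
  weight 2: 1 codewords.
  weight 3: 1 codewords.
Minimum distance d = smallest w > 0 with A_w > 0 = 1.
Sanity: Σ A_w = 4 = 2^2 = 4 ✓.


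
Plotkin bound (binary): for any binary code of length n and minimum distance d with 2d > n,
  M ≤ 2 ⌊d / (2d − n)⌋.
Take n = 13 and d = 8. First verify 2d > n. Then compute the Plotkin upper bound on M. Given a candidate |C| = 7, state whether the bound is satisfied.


Plotkin bound M ≤ 4; given |C| = 7 > bound (violated).

Check applicability: 2d = 16, n = 13.
2d − n = 3 > 0, so Plotkin applies.
Compute d/(2d−n) = 8/3 ≈ 2.6667.
⌊d/(2d−n)⌋ = 2.
Plotkin bound: M ≤ 2·2 = 4.
Given |C| = 7, check: VIOLATED.
This |C| is above the Plotkin bound, so no binary code with n = 13, d = 8 and 7 codewords exists.


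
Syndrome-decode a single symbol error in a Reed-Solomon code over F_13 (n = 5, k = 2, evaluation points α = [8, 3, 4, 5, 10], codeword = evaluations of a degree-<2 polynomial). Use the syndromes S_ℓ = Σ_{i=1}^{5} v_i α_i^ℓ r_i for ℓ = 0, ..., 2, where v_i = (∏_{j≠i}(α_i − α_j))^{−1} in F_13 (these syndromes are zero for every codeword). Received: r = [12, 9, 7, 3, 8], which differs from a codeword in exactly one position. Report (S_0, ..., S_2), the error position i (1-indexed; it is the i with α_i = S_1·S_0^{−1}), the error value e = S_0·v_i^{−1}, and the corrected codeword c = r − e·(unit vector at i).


S = (6, 4, 7), error at position 4, error magnitude e = 11, c = [12, 9, 7, 5, 8].

Step 1: column multipliers v_i = (∏_{j≠i}(α_i − α_j))^{−1} mod 13.
  i = 1 (α = 8): (8−3)(8−4)(8−5)(8−10) = 5·4·3·(−2) = −120 ≡ 10, so v_1 = 10^{−1} = 4 (mod 13).
  i = 2 (α = 3): (3−8)(3−4)(3−5)(3−10) = (−5)·(−1)·(−2)·(−7) = 70 ≡ 5, so v_2 = 5^{−1} = 8 (mod 13).
  i = 3 (α = 4): (4−8)(4−3)(4−5)(4−10) = (−4)·1·(−1)·(−6) = −24 ≡ 2, so v_3 = 2^{−1} = 7 (mod 13).
  i = 4 (α = 5): (5−8)(5−3)(5−4)(5−10) = (−3)·2·1·(−5) = 30 ≡ 4, so v_4 = 4^{−1} = 10 (mod 13).
  i = 5 (α = 10): (10−8)(10−3)(10−4)(10−5) = 2·7·6·5 = 420 ≡ 4, so v_5 = 4^{−1} = 10 (mod 13).
  v = [4, 8, 7, 10, 10].
Step 2: syndromes of r = [12, 9, 7, 3, 8] (all sums mod 13).
  S_0 = Σ v_i r_i = 4·12 + 8·9 + 7·7 + 10·3 + 10·8 = 279 ≡ 6.
  S_1 = Σ v_i α_i r_i = 4·8·12 + 8·3·9 + 7·4·7 + 10·5·3 + 10·10·8 = 1746 ≡ 4.
  α_i^2 mod 13 = [12, 9, 3, 12, 9].
  S_2 = Σ v_i α_i^2 r_i = 4·12·12 + 8·9·9 + 7·3·7 + 10·12·3 + 10·9·8 = 2451 ≡ 7.
  S = (6, 4, 7) ≠ 0, so r is not a codeword (an error is present).
Step 3: locate the error. For a single error e at position i, S_ℓ = v_i·e·α_i^ℓ, so α_err = S_1/S_0.
  S_0^{−1} = 6^{−1} = 11 (mod 13), so α_err = 4·11 = 44 ≡ 5 = α_4. Error position i = 4.
  Consistency check: S_2/S_1 = 7·10 = 70 ≡ 5 = α_err ✓ (single-error assumption holds).
Step 4: error magnitude e = S_0/v_4 = S_0·∏_{j≠4}(α_4 − α_j) = 6·4 = 24 ≡ 11 (mod 13).
Step 5: correct position 4: c_4 = r_4 − e = 3 − 11 ≡ 5 (mod 13). Hence c = [12, 9, 7, 5, 8].
  Check: interpolating c through the α_i gives m(x) = 2 + 11·x (degree < 2) with m(α_i) = c_i for every i, so c is indeed a codeword.


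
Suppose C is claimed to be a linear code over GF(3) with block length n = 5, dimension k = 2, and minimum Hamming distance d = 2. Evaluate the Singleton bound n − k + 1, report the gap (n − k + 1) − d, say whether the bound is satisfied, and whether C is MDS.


Singleton RHS = n − k + 1 = 4, slack = 2, bound satisfied, not MDS.

Singleton bound: d ≤ n − k + 1.
Here n = 5, k = 2, so n − k + 1 = 4.
Given d = 2, check d ≤ 4: YES.
Slack = (n − k + 1) − d = 2.
The code is NOT MDS (slack = 2 > 0).
Description: the claimed parameters are [5, 2, 2]_3; such a code would be non-MDS.


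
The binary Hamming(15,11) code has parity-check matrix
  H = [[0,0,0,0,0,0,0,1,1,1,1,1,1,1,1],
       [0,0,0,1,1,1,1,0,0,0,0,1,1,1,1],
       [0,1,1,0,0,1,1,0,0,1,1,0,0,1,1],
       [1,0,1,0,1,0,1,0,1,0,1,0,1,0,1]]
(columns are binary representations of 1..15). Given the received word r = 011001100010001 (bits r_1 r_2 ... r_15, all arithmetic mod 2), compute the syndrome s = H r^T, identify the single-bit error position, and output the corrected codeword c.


s = (0, 1, 0, 0)^T, error position = 4, corrected codeword c = 011101100010001

Compute s = H r^T mod 2 one row at a time:
  s_1 = 0 + 0 + 0 + 1 + 0 + 0 + 0 + 1 = 2 ≡ 0 (mod 2).
  s_2 = 0 + 0 + 1 + 1 + 0 + 0 + 0 + 1 = 3 ≡ 1 (mod 2).
  s_3 = 1 + 1 + 1 + 1 + 0 + 1 + 0 + 1 = 6 ≡ 0 (mod 2).
  s_4 = 0 + 1 + 0 + 1 + 0 + 1 + 0 + 1 = 4 ≡ 0 (mod 2).
s = (0, 1, 0, 0)^T — this equals column 4 of H (binary 0100), so error is at position 4.
Correct: flip bit 4 of r = 011001100010001 to get c = 011101100010001.


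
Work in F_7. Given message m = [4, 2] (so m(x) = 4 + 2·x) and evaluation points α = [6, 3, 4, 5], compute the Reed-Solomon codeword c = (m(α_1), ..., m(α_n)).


c = [2, 3, 5, 0]

Message polynomial: m(x) = 4 + 2·x (mod 7).
For each evaluation point α_i, compute m(α_i) mod 7:
  α_1 = 6: Horner steps 2 → 2, so m(6) = 2.
  α_2 = 3: Horner steps 2 → 3, so m(3) = 3.
  α_3 = 4: Horner steps 2 → 5, so m(4) = 5.
  α_4 = 5: Horner steps 2 → 0, so m(5) = 0.
Codeword c = [2, 3, 5, 0] ∈ F_7^4.


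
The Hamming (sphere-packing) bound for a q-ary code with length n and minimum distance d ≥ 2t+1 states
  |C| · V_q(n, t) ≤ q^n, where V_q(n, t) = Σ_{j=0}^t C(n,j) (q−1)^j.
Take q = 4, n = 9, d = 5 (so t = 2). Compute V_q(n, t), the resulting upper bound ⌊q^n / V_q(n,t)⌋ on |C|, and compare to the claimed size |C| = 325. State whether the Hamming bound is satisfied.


V_q(n, t) = 352, q^n = 262144, Hamming bound = 744, |C| = 325 ≤ bound (satisfied).

Step 1: Compute V_q(n, t) = Σ_{j=0}^2 C(n, j) (q−1)^j.
  j = 0: C(9,0)·(3)^0 = 1·1 = 1.
  j = 1: C(9,1)·(3)^1 = 9·3 = 27.
  j = 2: C(9,2)·(3)^2 = 36·9 = 324.
  V_q(n, t) = 1 + 27 + 324 = 352.
Step 2: q^n = 4^9 = 262144.
Step 3: Hamming bound ⌊q^n / V_q(n,t)⌋ = ⌊262144/352⌋ = 744.
Step 4: Compare |C| = 325 to 744: satisfied.
The claimed |C| lies below the Hamming bound.


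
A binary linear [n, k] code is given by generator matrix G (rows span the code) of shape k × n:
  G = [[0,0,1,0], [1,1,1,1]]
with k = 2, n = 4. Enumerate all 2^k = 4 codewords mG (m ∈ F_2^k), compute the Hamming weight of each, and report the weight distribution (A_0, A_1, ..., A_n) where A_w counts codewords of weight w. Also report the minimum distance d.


Weight distribution: A_0 = 1, A_1 = 1, A_3 = 1, A_4 = 1. Minimum distance d = 1.

Enumerate all 2^2 = 4 messages m ∈ F_2^2.
For each, compute codeword c = mG in F_2^4, then tally its weight.
  m = 00 → c = 0000, weight = 0.
  m = 10 → c = 0010, weight = 1.
  m = 01 → c = 1111, weight = 4.
  m = 11 → c = 1101, weight = 3.
Tally weights:
  weight 0: 1 codewords.
  weight 1: 1 codewords.
  weight 3: 1 codewords.
  weight 4: 1 codewords.
Minimum distance d = smallest w > 0 with A_w > 0 = 1.
Sanity: Σ A_w = 4 = 2^2 = 4 ✓.


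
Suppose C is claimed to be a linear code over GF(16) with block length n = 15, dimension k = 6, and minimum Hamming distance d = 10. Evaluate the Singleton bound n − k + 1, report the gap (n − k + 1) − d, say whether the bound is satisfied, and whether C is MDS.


Singleton RHS = n − k + 1 = 10, slack = 0, bound satisfied, MDS.

Singleton bound: d ≤ n − k + 1.
Here n = 15, k = 6, so n − k + 1 = 10.
Given d = 10, check d ≤ 10: YES.
Slack = (n − k + 1) − d = 0.
The code is MDS (slack = 0).
Description: the claimed parameters are [15, 6, 10]_16; such a code would be MDS (meets Singleton bound).


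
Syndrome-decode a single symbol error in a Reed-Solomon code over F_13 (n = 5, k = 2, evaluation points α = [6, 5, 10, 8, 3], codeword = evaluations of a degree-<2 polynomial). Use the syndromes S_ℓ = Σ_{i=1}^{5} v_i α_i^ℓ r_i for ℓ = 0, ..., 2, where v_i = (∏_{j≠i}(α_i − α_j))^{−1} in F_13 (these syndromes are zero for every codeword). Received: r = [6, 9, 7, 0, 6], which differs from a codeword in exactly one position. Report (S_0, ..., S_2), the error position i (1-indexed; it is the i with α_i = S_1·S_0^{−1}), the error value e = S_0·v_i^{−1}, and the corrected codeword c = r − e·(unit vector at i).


S = (2, 6, 5), error at position 5, error magnitude e = 4, c = [6, 9, 7, 0, 2].

Step 1: column multipliers v_i = (∏_{j≠i}(α_i − α_j))^{−1} mod 13.
  i = 1 (α = 6): (6−5)(6−10)(6−8)(6−3) = 1·(−4)·(−2)·3 = 24 ≡ 11, so v_1 = 11^{−1} = 6 (mod 13).
  i = 2 (α = 5): (5−6)(5−10)(5−8)(5−3) = (−1)·(−5)·(−3)·2 = −30 ≡ 9, so v_2 = 9^{−1} = 3 (mod 13).
  i = 3 (α = 10): (10−6)(10−5)(10−8)(10−3) = 4·5·2·7 = 280 ≡ 7, so v_3 = 7^{−1} = 2 (mod 13).
  i = 4 (α = 8): (8−6)(8−5)(8−10)(8−3) = 2·3·(−2)·5 = −60 ≡ 5, so v_4 = 5^{−1} = 8 (mod 13).
  i = 5 (α = 3): (3−6)(3−5)(3−10)(3−8) = (−3)·(−2)·(−7)·(−5) = 210 ≡ 2, so v_5 = 2^{−1} = 7 (mod 13).
  v = [6, 3, 2, 8, 7].
Step 2: syndromes of r = [6, 9, 7, 0, 6] (all sums mod 13).
  S_0 = Σ v_i r_i = 6·6 + 3·9 + 2·7 + 8·0 + 7·6 = 119 ≡ 2.
  S_1 = Σ v_i α_i r_i = 6·6·6 + 3·5·9 + 2·10·7 + 8·8·0 + 7·3·6 = 617 ≡ 6.
  α_i^2 mod 13 = [10, 12, 9, 12, 9].
  S_2 = Σ v_i α_i^2 r_i = 6·10·6 + 3·12·9 + 2·9·7 + 8·12·0 + 7·9·6 = 1188 ≡ 5.
  S = (2, 6, 5) ≠ 0, so r is not a codeword (an error is present).
Step 3: locate the error. For a single error e at position i, S_ℓ = v_i·e·α_i^ℓ, so α_err = S_1/S_0.
  S_0^{−1} = 2^{−1} = 7 (mod 13), so α_err = 6·7 = 42 ≡ 3 = α_5. Error position i = 5.
  Consistency check: S_2/S_1 = 5·11 = 55 ≡ 3 = α_err ✓ (single-error assumption holds).
Step 4: error magnitude e = S_0/v_5 = S_0·∏_{j≠5}(α_5 − α_j) = 2·2 = 4 ≡ 4 (mod 13).
Step 5: correct position 5: c_5 = r_5 − e = 6 − 4 ≡ 2 (mod 13). Hence c = [6, 9, 7, 0, 2].
  Check: interpolating c through the α_i gives m(x) = 11 + 10·x (degree < 2) with m(α_i) = c_i for every i, so c is indeed a codeword.


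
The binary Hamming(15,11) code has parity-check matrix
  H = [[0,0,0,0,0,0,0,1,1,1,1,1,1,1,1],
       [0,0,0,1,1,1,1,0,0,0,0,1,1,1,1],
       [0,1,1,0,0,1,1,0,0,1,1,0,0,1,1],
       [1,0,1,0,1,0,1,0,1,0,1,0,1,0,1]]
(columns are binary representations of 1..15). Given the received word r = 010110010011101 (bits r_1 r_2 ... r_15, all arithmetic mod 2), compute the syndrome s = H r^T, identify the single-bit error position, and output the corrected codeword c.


s = (1, 1, 1, 0)^T, error position = 14, corrected codeword c = 010110010011111

Compute s = H r^T mod 2 one row at a time:
  s_1 = 1 + 0 + 0 + 1 + 1 + 1 + 0 + 1 = 5 ≡ 1 (mod 2).
  s_2 = 1 + 1 + 0 + 0 + 1 + 1 + 0 + 1 = 5 ≡ 1 (mod 2).
  s_3 = 1 + 0 + 0 + 0 + 0 + 1 + 0 + 1 = 3 ≡ 1 (mod 2).
  s_4 = 0 + 0 + 1 + 0 + 0 + 1 + 1 + 1 = 4 ≡ 0 (mod 2).
s = (1, 1, 1, 0)^T — this equals column 14 of H (binary 1110), so error is at position 14.
Correct: flip bit 14 of r = 010110010011101 to get c = 010110010011111.


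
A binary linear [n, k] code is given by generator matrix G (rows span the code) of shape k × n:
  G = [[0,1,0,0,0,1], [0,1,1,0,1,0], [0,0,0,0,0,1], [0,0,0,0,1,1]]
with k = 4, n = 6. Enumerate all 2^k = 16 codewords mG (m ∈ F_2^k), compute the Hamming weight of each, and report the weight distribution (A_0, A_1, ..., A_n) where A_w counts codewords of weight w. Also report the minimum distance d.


Weight distribution: A_0 = 1, A_1 = 4, A_2 = 6, A_3 = 4, A_4 = 1. Minimum distance d = 1.

Enumerate all 2^4 = 16 messages m ∈ F_2^4.
For each, compute codeword c = mG in F_2^6, then tally its weight.
  m = 0000 → c = 000000, weight = 0.
  m = 1000 → c = 010001, weight = 2.
  m = 0100 → c = 011010, weight = 3.
  m = 1100 → c = 001011, weight = 3.
  m = 0010 → c = 000001, weight = 1.
  m = 1010 → c = 010000, weight = 1.
  m = 0110 → c = 011011, weight = 4.
  m = 1110 → c = 001010, weight = 2.
  m = 0001 → c = 000011, weight = 2.
  m = 1001 → c = 010010, weight = 2.
  m = 0101 → c = 011001, weight = 3.
  m = 1101 → c = 001000, weight = 1.
  m = 0011 → c = 000010, weight = 1.
  m = 1011 → c = 010011, weight = 3.
  m = 0111 → c = 011000, weight = 2.
  m = 1111 → c = 001001, weight = 2.
Tally weights:
  weight 0: 1 codewords.
  weight 1: 4 codewords.
  weight 2: 6 codewords.
  weight 3: 4 codewords.
  weight 4: 1 codewords.
Minimum distance d = smallest w > 0 with A_w > 0 = 1.
Sanity: Σ A_w = 16 = 2^4 = 16 ✓.


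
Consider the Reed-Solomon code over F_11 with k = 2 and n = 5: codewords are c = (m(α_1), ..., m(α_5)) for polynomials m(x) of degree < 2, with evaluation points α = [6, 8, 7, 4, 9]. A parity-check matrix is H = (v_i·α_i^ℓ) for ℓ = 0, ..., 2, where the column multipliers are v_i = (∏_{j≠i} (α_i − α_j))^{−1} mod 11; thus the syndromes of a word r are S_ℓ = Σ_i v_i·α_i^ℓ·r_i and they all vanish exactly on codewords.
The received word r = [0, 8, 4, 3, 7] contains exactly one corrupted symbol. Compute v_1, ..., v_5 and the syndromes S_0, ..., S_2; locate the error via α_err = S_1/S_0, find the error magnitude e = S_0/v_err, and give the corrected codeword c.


S = (9, 4, 3), error at position 5, error magnitude e = 6, c = [0, 8, 4, 3, 1].

Step 1: column multipliers v_i = (∏_{j≠i}(α_i − α_j))^{−1} mod 11.
  i = 1 (α = 6): (6−8)(6−7)(6−4)(6−9) = (−2)·(−1)·2·(−3) = −12 ≡ 10, so v_1 = 10^{−1} = 10 (mod 11).
  i = 2 (α = 8): (8−6)(8−7)(8−4)(8−9) = 2·1·4·(−1) = −8 ≡ 3, so v_2 = 3^{−1} = 4 (mod 11).
  i = 3 (α = 7): (7−6)(7−8)(7−4)(7−9) = 1·(−1)·3·(−2) = 6 ≡ 6, so v_3 = 6^{−1} = 2 (mod 11).
  i = 4 (α = 4): (4−6)(4−8)(4−7)(4−9) = (−2)·(−4)·(−3)·(−5) = 120 ≡ 10, so v_4 = 10^{−1} = 10 (mod 11).
  i = 5 (α = 9): (9−6)(9−8)(9−7)(9−4) = 3·1·2·5 = 30 ≡ 8, so v_5 = 8^{−1} = 7 (mod 11).
  v = [10, 4, 2, 10, 7].
Step 2: syndromes of r = [0, 8, 4, 3, 7] (all sums mod 11).
  S_0 = Σ v_i r_i = 10·0 + 4·8 + 2·4 + 10·3 + 7·7 = 119 ≡ 9.
  S_1 = Σ v_i α_i r_i = 10·6·0 + 4·8·8 + 2·7·4 + 10·4·3 + 7·9·7 = 873 ≡ 4.
  α_i^2 mod 11 = [3, 9, 5, 5, 4].
  S_2 = Σ v_i α_i^2 r_i = 10·3·0 + 4·9·8 + 2·5·4 + 10·5·3 + 7·4·7 = 674 ≡ 3.
  S = (9, 4, 3) ≠ 0, so r is not a codeword (an error is present).
Step 3: locate the error. For a single error e at position i, S_ℓ = v_i·e·α_i^ℓ, so α_err = S_1/S_0.
  S_0^{−1} = 9^{−1} = 5 (mod 11), so α_err = 4·5 = 20 ≡ 9 = α_5. Error position i = 5.
  Consistency check: S_2/S_1 = 3·3 = 9 ≡ 9 = α_err ✓ (single-error assumption holds).
Step 4: error magnitude e = S_0/v_5 = S_0·∏_{j≠5}(α_5 − α_j) = 9·8 = 72 ≡ 6 (mod 11).
Step 5: correct position 5: c_5 = r_5 − e = 7 − 6 ≡ 1 (mod 11). Hence c = [0, 8, 4, 3, 1].
  Check: interpolating c through the α_i gives m(x) = 9 + 4·x (degree < 2) with m(α_i) = c_i for every i, so c is indeed a codeword.


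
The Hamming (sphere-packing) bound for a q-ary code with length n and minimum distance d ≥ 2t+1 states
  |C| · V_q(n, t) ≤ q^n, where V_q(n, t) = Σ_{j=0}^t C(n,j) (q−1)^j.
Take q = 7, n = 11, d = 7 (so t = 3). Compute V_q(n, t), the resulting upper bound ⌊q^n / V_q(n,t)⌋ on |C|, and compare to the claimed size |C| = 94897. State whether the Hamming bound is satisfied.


V_q(n, t) = 37687, q^n = 1977326743, Hamming bound = 52467, |C| = 94897 > bound (violated).

Step 1: Compute V_q(n, t) = Σ_{j=0}^3 C(n, j) (q−1)^j.
  j = 0: C(11,0)·(6)^0 = 1·1 = 1.
  j = 1: C(11,1)·(6)^1 = 11·6 = 66.
  j = 2: C(11,2)·(6)^2 = 55·36 = 1980.
  j = 3: C(11,3)·(6)^3 = 165·216 = 35640.
  V_q(n, t) = 1 + 66 + 1980 + 35640 = 37687.
Step 2: q^n = 7^11 = 1977326743.
Step 3: Hamming bound ⌊q^n / V_q(n,t)⌋ = ⌊1977326743/37687⌋ = 52467.
Step 4: Compare |C| = 94897 to 52467: violated.
The claimed |C| lies above the Hamming bound, so no 7-ary code of length 11 with d ≥ 7 can have 94897 codewords.


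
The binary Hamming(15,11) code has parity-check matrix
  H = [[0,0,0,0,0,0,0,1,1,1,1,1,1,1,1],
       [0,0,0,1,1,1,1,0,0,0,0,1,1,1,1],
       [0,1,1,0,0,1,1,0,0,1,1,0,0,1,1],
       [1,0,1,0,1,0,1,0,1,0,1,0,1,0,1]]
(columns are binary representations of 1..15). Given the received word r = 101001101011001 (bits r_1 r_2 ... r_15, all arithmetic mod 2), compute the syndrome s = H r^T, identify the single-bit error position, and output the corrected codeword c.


s = (0, 0, 1, 0)^T, error position = 2, corrected codeword c = 111001101011001

Compute s = H r^T mod 2 one row at a time:
  s_1 = 0 + 1 + 0 + 1 + 1 + 0 + 0 + 1 = 4 ≡ 0 (mod 2).
  s_2 = 0 + 0 + 1 + 1 + 1 + 0 + 0 + 1 = 4 ≡ 0 (mod 2).
  s_3 = 0 + 1 + 1 + 1 + 0 + 1 + 0 + 1 = 5 ≡ 1 (mod 2).
  s_4 = 1 + 1 + 0 + 1 + 1 + 1 + 0 + 1 = 6 ≡ 0 (mod 2).
s = (0, 0, 1, 0)^T — this equals column 2 of H (binary 0010), so error is at position 2.
Correct: flip bit 2 of r = 101001101011001 to get c = 111001101011001.


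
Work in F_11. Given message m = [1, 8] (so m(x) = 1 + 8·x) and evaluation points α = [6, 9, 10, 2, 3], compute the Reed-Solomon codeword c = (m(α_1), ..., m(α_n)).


c = [5, 7, 4, 6, 3]

Message polynomial: m(x) = 1 + 8·x (mod 11).
For each evaluation point α_i, compute m(α_i) mod 11:
  α_1 = 6: Horner steps 8 → 5, so m(6) = 5.
  α_2 = 9: Horner steps 8 → 7, so m(9) = 7.
  α_3 = 10: Horner steps 8 → 4, so m(10) = 4.
  α_4 = 2: Horner steps 8 → 6, so m(2) = 6.
  α_5 = 3: Horner steps 8 → 3, so m(3) = 3.
Codeword c = [5, 7, 4, 6, 3] ∈ F_11^5.


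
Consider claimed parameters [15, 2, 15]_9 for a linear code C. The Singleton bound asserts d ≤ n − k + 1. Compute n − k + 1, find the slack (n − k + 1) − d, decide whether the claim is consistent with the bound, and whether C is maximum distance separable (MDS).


Singleton RHS = n − k + 1 = 14, slack = -1, bound violated (no such code; not MDS).

Singleton bound: d ≤ n − k + 1.
Here n = 15, k = 2, so n − k + 1 = 14.
Given d = 15, check d ≤ 14: NO.
Slack = (n − k + 1) − d = -1.
The slack is negative: d = 15 exceeds n − k + 1 = 14 by 1, so the Singleton bound is violated and no linear [15, 2, 15]_9 code can exist. In particular it is not MDS (MDS requires d = n − k + 1 exactly).
Description: the claimed parameters are [15, 2, 15]_9; such a code would be impossible (violates the Singleton bound).


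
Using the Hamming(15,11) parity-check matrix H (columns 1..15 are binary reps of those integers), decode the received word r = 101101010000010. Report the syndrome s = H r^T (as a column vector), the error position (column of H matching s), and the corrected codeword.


s = (0, 1, 1, 0)^T, error position = 6, corrected codeword c = 101100010000010

Compute s = H r^T mod 2 one row at a time:
  s_1 = 1 + 0 + 0 + 0 + 0 + 0 + 1 + 0 = 2 ≡ 0 (mod 2).
  s_2 = 1 + 0 + 1 + 0 + 0 + 0 + 1 + 0 = 3 ≡ 1 (mod 2).
  s_3 = 0 + 1 + 1 + 0 + 0 + 0 + 1 + 0 = 3 ≡ 1 (mod 2).
  s_4 = 1 + 1 + 0 + 0 + 0 + 0 + 0 + 0 = 2 ≡ 0 (mod 2).
s = (0, 1, 1, 0)^T — this equals column 6 of H (binary 0110), so error is at position 6.
Correct: flip bit 6 of r = 101101010000010 to get c = 101100010000010.


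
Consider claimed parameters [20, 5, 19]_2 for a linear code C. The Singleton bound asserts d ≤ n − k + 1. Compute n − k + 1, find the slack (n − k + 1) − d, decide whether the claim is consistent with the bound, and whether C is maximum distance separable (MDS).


Singleton RHS = n − k + 1 = 16, slack = -3, bound violated (no such code; not MDS).

Singleton bound: d ≤ n − k + 1.
Here n = 20, k = 5, so n − k + 1 = 16.
Given d = 19, check d ≤ 16: NO.
Slack = (n − k + 1) − d = -3.
The slack is negative: d = 19 exceeds n − k + 1 = 16 by 3, so the Singleton bound is violated and no linear [20, 5, 19]_2 code can exist. In particular it is not MDS (MDS requires d = n − k + 1 exactly).
Description: the claimed parameters are [20, 5, 19]_2; such a code would be impossible (violates the Singleton bound).


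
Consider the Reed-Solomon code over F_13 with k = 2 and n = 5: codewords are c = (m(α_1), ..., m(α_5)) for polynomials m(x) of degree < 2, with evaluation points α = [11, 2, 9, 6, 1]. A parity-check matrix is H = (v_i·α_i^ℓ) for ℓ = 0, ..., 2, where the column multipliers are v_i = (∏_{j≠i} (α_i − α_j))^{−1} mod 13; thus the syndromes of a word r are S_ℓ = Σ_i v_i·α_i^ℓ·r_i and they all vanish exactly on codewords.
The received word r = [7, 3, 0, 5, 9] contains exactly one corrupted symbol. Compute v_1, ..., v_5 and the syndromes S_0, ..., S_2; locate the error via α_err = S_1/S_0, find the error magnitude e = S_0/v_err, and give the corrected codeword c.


S = (2, 9, 8), error at position 1, error magnitude e = 6, c = [1, 3, 0, 5, 9].

Step 1: column multipliers v_i = (∏_{j≠i}(α_i − α_j))^{−1} mod 13.
  i = 1 (α = 11): (11−2)(11−9)(11−6)(11−1) = 9·2·5·10 = 900 ≡ 3, so v_1 = 3^{−1} = 9 (mod 13).
  i = 2 (α = 2): (2−11)(2−9)(2−6)(2−1) = (−9)·(−7)·(−4)·1 = −252 ≡ 8, so v_2 = 8^{−1} = 5 (mod 13).
  i = 3 (α = 9): (9−11)(9−2)(9−6)(9−1) = (−2)·7·3·8 = −336 ≡ 2, so v_3 = 2^{−1} = 7 (mod 13).
  i = 4 (α = 6): (6−11)(6−2)(6−9)(6−1) = (−5)·4·(−3)·5 = 300 ≡ 1, so v_4 = 1^{−1} = 1 (mod 13).
  i = 5 (α = 1): (1−11)(1−2)(1−9)(1−6) = (−10)·(−1)·(−8)·(−5) = 400 ≡ 10, so v_5 = 10^{−1} = 4 (mod 13).
  v = [9, 5, 7, 1, 4].
Step 2: syndromes of r = [7, 3, 0, 5, 9] (all sums mod 13).
  S_0 = Σ v_i r_i = 9·7 + 5·3 + 7·0 + 1·5 + 4·9 = 119 ≡ 2.
  S_1 = Σ v_i α_i r_i = 9·11·7 + 5·2·3 + 7·9·0 + 1·6·5 + 4·1·9 = 789 ≡ 9.
  α_i^2 mod 13 = [4, 4, 3, 10, 1].
  S_2 = Σ v_i α_i^2 r_i = 9·4·7 + 5·4·3 + 7·3·0 + 1·10·5 + 4·1·9 = 398 ≡ 8.
  S = (2, 9, 8) ≠ 0, so r is not a codeword (an error is present).
Step 3: locate the error. For a single error e at position i, S_ℓ = v_i·e·α_i^ℓ, so α_err = S_1/S_0.
  S_0^{−1} = 2^{−1} = 7 (mod 13), so α_err = 9·7 = 63 ≡ 11 = α_1. Error position i = 1.
  Consistency check: S_2/S_1 = 8·3 = 24 ≡ 11 = α_err ✓ (single-error assumption holds).
Step 4: error magnitude e = S_0/v_1 = S_0·∏_{j≠1}(α_1 − α_j) = 2·3 = 6 ≡ 6 (mod 13).
Step 5: correct position 1: c_1 = r_1 − e = 7 − 6 ≡ 1 (mod 13). Hence c = [1, 3, 0, 5, 9].
  Check: interpolating c through the α_i gives m(x) = 2 + 7·x (degree < 2) with m(α_i) = c_i for every i, so c is indeed a codeword.


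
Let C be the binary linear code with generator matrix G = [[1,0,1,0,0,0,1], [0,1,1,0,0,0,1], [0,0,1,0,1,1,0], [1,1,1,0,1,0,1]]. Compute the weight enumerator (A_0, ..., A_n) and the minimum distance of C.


Weight distribution: A_0 = 1, A_2 = 4, A_3 = 6, A_4 = 3, A_5 = 2. Minimum distance d = 2.

Enumerate all 2^4 = 16 messages m ∈ F_2^4.
For each, compute codeword c = mG in F_2^7, then tally its weight.
  m = 0000 → c = 0000000, weight = 0.
  m = 1000 → c = 1010001, weight = 3.
  m = 0100 → c = 0110001, weight = 3.
  m = 1100 → c = 1100000, weight = 2.
  m = 0010 → c = 0010110, weight = 3.
  m = 1010 → c = 1000111, weight = 4.
  m = 0110 → c = 0100111, weight = 4.
  m = 1110 → c = 1110110, weight = 5.
  m = 0001 → c = 1110101, weight = 5.
  m = 1001 → c = 0100100, weight = 2.
  m = 0101 → c = 1000100, weight = 2.
  m = 1101 → c = 0010101, weight = 3.
  m = 0011 → c = 1100011, weight = 4.
  m = 1011 → c = 0110010, weight = 3.
  m = 0111 → c = 1010010, weight = 3.
  m = 1111 → c = 0000011, weight = 2.
Tally weights:
  weight 0: 1 codewords.
  weight 2: 4 codewords.
  weight 3: 6 codewords.
  weight 4: 3 codewords.
  weight 5: 2 codewords.
Minimum distance d = smallest w > 0 with A_w > 0 = 2.
Sanity: Σ A_w = 16 = 2^4 = 16 ✓.


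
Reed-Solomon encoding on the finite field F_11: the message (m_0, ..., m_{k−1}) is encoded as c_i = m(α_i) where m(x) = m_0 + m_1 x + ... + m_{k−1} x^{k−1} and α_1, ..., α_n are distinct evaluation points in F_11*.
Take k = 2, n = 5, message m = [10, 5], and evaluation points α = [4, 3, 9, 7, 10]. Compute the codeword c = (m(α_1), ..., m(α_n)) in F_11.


c = [8, 3, 0, 1, 5]

Message polynomial: m(x) = 10 + 5·x (mod 11).
For each evaluation point α_i, compute m(α_i) mod 11:
  α_1 = 4: Horner steps 5 → 8, so m(4) = 8.
  α_2 = 3: Horner steps 5 → 3, so m(3) = 3.
  α_3 = 9: Horner steps 5 → 0, so m(9) = 0.
  α_4 = 7: Horner steps 5 → 1, so m(7) = 1.
  α_5 = 10: Horner steps 5 → 5, so m(10) = 5.
Codeword c = [8, 3, 0, 1, 5] ∈ F_11^5.


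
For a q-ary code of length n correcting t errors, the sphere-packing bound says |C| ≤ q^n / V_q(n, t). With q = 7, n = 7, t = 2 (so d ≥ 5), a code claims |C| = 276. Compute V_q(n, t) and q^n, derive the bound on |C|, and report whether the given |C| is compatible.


V_q(n, t) = 799, q^n = 823543, Hamming bound = 1030, |C| = 276 ≤ bound (satisfied).

Step 1: Compute V_q(n, t) = Σ_{j=0}^2 C(n, j) (q−1)^j.
  j = 0: C(7,0)·(6)^0 = 1·1 = 1.
  j = 1: C(7,1)·(6)^1 = 7·6 = 42.
  j = 2: C(7,2)·(6)^2 = 21·36 = 756.
  V_q(n, t) = 1 + 42 + 756 = 799.
Step 2: q^n = 7^7 = 823543.
Step 3: Hamming bound ⌊q^n / V_q(n,t)⌋ = ⌊823543/799⌋ = 1030.
Step 4: Compare |C| = 276 to 1030: satisfied.
The claimed |C| lies below the Hamming bound.


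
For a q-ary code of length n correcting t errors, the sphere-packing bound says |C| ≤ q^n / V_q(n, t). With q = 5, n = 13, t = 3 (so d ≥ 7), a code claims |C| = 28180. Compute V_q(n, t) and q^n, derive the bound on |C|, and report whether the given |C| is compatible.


V_q(n, t) = 19605, q^n = 1220703125, Hamming bound = 62264, |C| = 28180 ≤ bound (satisfied).

Step 1: Compute V_q(n, t) = Σ_{j=0}^3 C(n, j) (q−1)^j.
  j = 0: C(13,0)·(4)^0 = 1·1 = 1.
  j = 1: C(13,1)·(4)^1 = 13·4 = 52.
  j = 2: C(13,2)·(4)^2 = 78·16 = 1248.
  j = 3: C(13,3)·(4)^3 = 286·64 = 18304.
  V_q(n, t) = 1 + 52 + 1248 + 18304 = 19605.
Step 2: q^n = 5^13 = 1220703125.
Step 3: Hamming bound ⌊q^n / V_q(n,t)⌋ = ⌊1220703125/19605⌋ = 62264.
Step 4: Compare |C| = 28180 to 62264: satisfied.
The claimed |C| lies below the Hamming bound.


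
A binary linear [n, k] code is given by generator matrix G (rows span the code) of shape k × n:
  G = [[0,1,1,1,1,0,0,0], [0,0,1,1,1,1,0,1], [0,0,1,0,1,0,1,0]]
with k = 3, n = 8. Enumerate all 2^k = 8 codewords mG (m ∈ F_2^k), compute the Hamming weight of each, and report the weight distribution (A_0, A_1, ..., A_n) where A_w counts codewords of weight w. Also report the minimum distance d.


Weight distribution: A_0 = 1, A_3 = 3, A_4 = 2, A_5 = 1, A_6 = 1. Minimum distance d = 3.

Enumerate all 2^3 = 8 messages m ∈ F_2^3.
For each, compute codeword c = mG in F_2^8, then tally its weight.
  m = 000 → c = 00000000, weight = 0.
  m = 100 → c = 01111000, weight = 4.
  m = 010 → c = 00111101, weight = 5.
  m = 110 → c = 01000101, weight = 3.
  m = 001 → c = 00101010, weight = 3.
  m = 101 → c = 01010010, weight = 3.
  m = 011 → c = 00010111, weight = 4.
  m = 111 → c = 01101111, weight = 6.
Tally weights:
  weight 0: 1 codewords.
  weight 3: 3 codewords.
  weight 4: 2 codewords.
  weight 5: 1 codewords.
  weight 6: 1 codewords.
Minimum distance d = smallest w > 0 with A_w > 0 = 3.
Sanity: Σ A_w = 8 = 2^3 = 8 ✓.


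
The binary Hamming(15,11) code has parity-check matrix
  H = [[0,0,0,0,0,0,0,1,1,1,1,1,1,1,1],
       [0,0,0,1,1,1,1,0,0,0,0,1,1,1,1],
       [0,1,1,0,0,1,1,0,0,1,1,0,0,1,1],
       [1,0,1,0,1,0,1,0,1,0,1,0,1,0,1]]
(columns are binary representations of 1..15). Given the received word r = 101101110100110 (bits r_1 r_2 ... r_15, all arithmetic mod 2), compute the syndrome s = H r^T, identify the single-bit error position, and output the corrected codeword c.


s = (0, 1, 1, 0)^T, error position = 6, corrected codeword c = 101100110100110

Compute s = H r^T mod 2 one row at a time:
  s_1 = 1 + 0 + 1 + 0 + 0 + 1 + 1 + 0 = 4 ≡ 0 (mod 2).
  s_2 = 1 + 0 + 1 + 1 + 0 + 1 + 1 + 0 = 5 ≡ 1 (mod 2).
  s_3 = 0 + 1 + 1 + 1 + 1 + 0 + 1 + 0 = 5 ≡ 1 (mod 2).
  s_4 = 1 + 1 + 0 + 1 + 0 + 0 + 1 + 0 = 4 ≡ 0 (mod 2).
s = (0, 1, 1, 0)^T — this equals column 6 of H (binary 0110), so error is at position 6.
Correct: flip bit 6 of r = 101101110100110 to get c = 101100110100110.


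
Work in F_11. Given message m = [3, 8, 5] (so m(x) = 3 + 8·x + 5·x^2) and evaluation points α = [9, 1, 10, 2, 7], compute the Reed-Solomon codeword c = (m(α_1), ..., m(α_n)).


c = [7, 5, 0, 6, 7]

Message polynomial: m(x) = 3 + 8·x + 5·x^2 (mod 11).
For each evaluation point α_i, compute m(α_i) mod 11:
  α_1 = 9: Horner steps 5 → 9 → 7, so m(9) = 7.
  α_2 = 1: Horner steps 5 → 2 → 5, so m(1) = 5.
  α_3 = 10: Horner steps 5 → 3 → 0, so m(10) = 0.
  α_4 = 2: Horner steps 5 → 7 → 6, so m(2) = 6.
  α_5 = 7: Horner steps 5 → 10 → 7, so m(7) = 7.
Codeword c = [7, 5, 0, 6, 7] ∈ F_11^5.


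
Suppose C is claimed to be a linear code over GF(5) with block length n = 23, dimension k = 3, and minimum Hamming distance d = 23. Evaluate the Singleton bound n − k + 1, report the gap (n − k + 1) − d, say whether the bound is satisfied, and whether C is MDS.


Singleton RHS = n − k + 1 = 21, slack = -2, bound violated (no such code; not MDS).

Singleton bound: d ≤ n − k + 1.
Here n = 23, k = 3, so n − k + 1 = 21.
Given d = 23, check d ≤ 21: NO.
Slack = (n − k + 1) − d = -2.
The slack is negative: d = 23 exceeds n − k + 1 = 21 by 2, so the Singleton bound is violated and no linear [23, 3, 23]_5 code can exist. In particular it is not MDS (MDS requires d = n − k + 1 exactly).
Description: the claimed parameters are [23, 3, 23]_5; such a code would be impossible (violates the Singleton bound).


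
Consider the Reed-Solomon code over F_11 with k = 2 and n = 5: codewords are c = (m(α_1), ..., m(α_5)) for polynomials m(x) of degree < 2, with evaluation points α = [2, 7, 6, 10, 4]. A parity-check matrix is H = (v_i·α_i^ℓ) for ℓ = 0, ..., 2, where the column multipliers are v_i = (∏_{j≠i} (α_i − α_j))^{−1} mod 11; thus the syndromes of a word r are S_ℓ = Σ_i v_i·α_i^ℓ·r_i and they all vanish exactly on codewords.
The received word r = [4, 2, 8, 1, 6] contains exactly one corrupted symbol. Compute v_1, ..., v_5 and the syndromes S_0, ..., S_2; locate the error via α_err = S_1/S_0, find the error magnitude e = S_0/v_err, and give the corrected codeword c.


S = (7, 5, 2), error at position 2, error magnitude e = 4, c = [4, 9, 8, 1, 6].

Step 1: column multipliers v_i = (∏_{j≠i}(α_i − α_j))^{−1} mod 11.
  i = 1 (α = 2): (2−7)(2−6)(2−10)(2−4) = (−5)·(−4)·(−8)·(−2) = 320 ≡ 1, so v_1 = 1^{−1} = 1 (mod 11).
  i = 2 (α = 7): (7−2)(7−6)(7−10)(7−4) = 5·1·(−3)·3 = −45 ≡ 10, so v_2 = 10^{−1} = 10 (mod 11).
  i = 3 (α = 6): (6−2)(6−7)(6−10)(6−4) = 4·(−1)·(−4)·2 = 32 ≡ 10, so v_3 = 10^{−1} = 10 (mod 11).
  i = 4 (α = 10): (10−2)(10−7)(10−6)(10−4) = 8·3·4·6 = 576 ≡ 4, so v_4 = 4^{−1} = 3 (mod 11).
  i = 5 (α = 4): (4−2)(4−7)(4−6)(4−10) = 2·(−3)·(−2)·(−6) = −72 ≡ 5, so v_5 = 5^{−1} = 9 (mod 11).
  v = [1, 10, 10, 3, 9].
Step 2: syndromes of r = [4, 2, 8, 1, 6] (all sums mod 11).
  S_0 = Σ v_i r_i = 1·4 + 10·2 + 10·8 + 3·1 + 9·6 = 161 ≡ 7.
  S_1 = Σ v_i α_i r_i = 1·2·4 + 10·7·2 + 10·6·8 + 3·10·1 + 9·4·6 = 874 ≡ 5.
  α_i^2 mod 11 = [4, 5, 3, 1, 5].
  S_2 = Σ v_i α_i^2 r_i = 1·4·4 + 10·5·2 + 10·3·8 + 3·1·1 + 9·5·6 = 629 ≡ 2.
  S = (7, 5, 2) ≠ 0, so r is not a codeword (an error is present).
Step 3: locate the error. For a single error e at position i, S_ℓ = v_i·e·α_i^ℓ, so α_err = S_1/S_0.
  S_0^{−1} = 7^{−1} = 8 (mod 11), so α_err = 5·8 = 40 ≡ 7 = α_2. Error position i = 2.
  Consistency check: S_2/S_1 = 2·9 = 18 ≡ 7 = α_err ✓ (single-error assumption holds).
Step 4: error magnitude e = S_0/v_2 = S_0·∏_{j≠2}(α_2 − α_j) = 7·10 = 70 ≡ 4 (mod 11).
Step 5: correct position 2: c_2 = r_2 − e = 2 − 4 ≡ 9 (mod 11). Hence c = [4, 9, 8, 1, 6].
  Check: interpolating c through the α_i gives m(x) = 2 + 1·x (degree < 2) with m(α_i) = c_i for every i, so c is indeed a codeword.


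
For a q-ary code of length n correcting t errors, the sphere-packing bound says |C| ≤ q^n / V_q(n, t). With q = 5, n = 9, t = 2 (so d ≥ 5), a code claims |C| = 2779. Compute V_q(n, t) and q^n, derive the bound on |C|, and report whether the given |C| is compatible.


V_q(n, t) = 613, q^n = 1953125, Hamming bound = 3186, |C| = 2779 ≤ bound (satisfied).

Step 1: Compute V_q(n, t) = Σ_{j=0}^2 C(n, j) (q−1)^j.
  j = 0: C(9,0)·(4)^0 = 1·1 = 1.
  j = 1: C(9,1)·(4)^1 = 9·4 = 36.
  j = 2: C(9,2)·(4)^2 = 36·16 = 576.
  V_q(n, t) = 1 + 36 + 576 = 613.
Step 2: q^n = 5^9 = 1953125.
Step 3: Hamming bound ⌊q^n / V_q(n,t)⌋ = ⌊1953125/613⌋ = 3186.
Step 4: Compare |C| = 2779 to 3186: satisfied.
The claimed |C| lies below the Hamming bound.


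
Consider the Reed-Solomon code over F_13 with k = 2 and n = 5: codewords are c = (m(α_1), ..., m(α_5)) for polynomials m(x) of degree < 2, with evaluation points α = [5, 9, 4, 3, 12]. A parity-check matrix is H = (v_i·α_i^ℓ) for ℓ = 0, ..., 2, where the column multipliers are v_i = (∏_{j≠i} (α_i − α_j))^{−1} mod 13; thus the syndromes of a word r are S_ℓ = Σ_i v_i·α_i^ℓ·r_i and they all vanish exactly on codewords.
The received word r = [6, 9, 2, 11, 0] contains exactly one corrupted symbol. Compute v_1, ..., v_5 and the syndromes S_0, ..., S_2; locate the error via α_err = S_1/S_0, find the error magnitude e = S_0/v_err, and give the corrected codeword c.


S = (11, 2, 11), error at position 5, error magnitude e = 5, c = [6, 9, 2, 11, 8].

Step 1: column multipliers v_i = (∏_{j≠i}(α_i − α_j))^{−1} mod 13.
  i = 1 (α = 5): (5−9)(5−4)(5−3)(5−12) = (−4)·1·2·(−7) = 56 ≡ 4, so v_1 = 4^{−1} = 10 (mod 13).
  i = 2 (α = 9): (9−5)(9−4)(9−3)(9−12) = 4·5·6·(−3) = −360 ≡ 4, so v_2 = 4^{−1} = 10 (mod 13).
  i = 3 (α = 4): (4−5)(4−9)(4−3)(4−12) = (−1)·(−5)·1·(−8) = −40 ≡ 12, so v_3 = 12^{−1} = 12 (mod 13).
  i = 4 (α = 3): (3−5)(3−9)(3−4)(3−12) = (−2)·(−6)·(−1)·(−9) = 108 ≡ 4, so v_4 = 4^{−1} = 10 (mod 13).
  i = 5 (α = 12): (12−5)(12−9)(12−4)(12−3) = 7·3·8·9 = 1512 ≡ 4, so v_5 = 4^{−1} = 10 (mod 13).
  v = [10, 10, 12, 10, 10].
Step 2: syndromes of r = [6, 9, 2, 11, 0] (all sums mod 13).
  S_0 = Σ v_i r_i = 10·6 + 10·9 + 12·2 + 10·11 + 10·0 = 284 ≡ 11.
  S_1 = Σ v_i α_i r_i = 10·5·6 + 10·9·9 + 12·4·2 + 10·3·11 + 10·12·0 = 1536 ≡ 2.
  α_i^2 mod 13 = [12, 3, 3, 9, 1].
  S_2 = Σ v_i α_i^2 r_i = 10·12·6 + 10·3·9 + 12·3·2 + 10·9·11 + 10·1·0 = 2052 ≡ 11.
  S = (11, 2, 11) ≠ 0, so r is not a codeword (an error is present).
Step 3: locate the error. For a single error e at position i, S_ℓ = v_i·e·α_i^ℓ, so α_err = S_1/S_0.
  S_0^{−1} = 11^{−1} = 6 (mod 13), so α_err = 2·6 = 12 ≡ 12 = α_5. Error position i = 5.
  Consistency check: S_2/S_1 = 11·7 = 77 ≡ 12 = α_err ✓ (single-error assumption holds).
Step 4: error magnitude e = S_0/v_5 = S_0·∏_{j≠5}(α_5 − α_j) = 11·4 = 44 ≡ 5 (mod 13).
Step 5: correct position 5: c_5 = r_5 − e = 0 − 5 ≡ 8 (mod 13). Hence c = [6, 9, 2, 11, 8].
  Check: interpolating c through the α_i gives m(x) = 12 + 4·x (degree < 2) with m(α_i) = c_i for every i, so c is indeed a codeword.


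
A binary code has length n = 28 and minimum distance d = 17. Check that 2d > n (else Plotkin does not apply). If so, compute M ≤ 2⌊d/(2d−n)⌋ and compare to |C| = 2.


Plotkin bound M ≤ 4; given |C| = 2 ≤ bound (satisfied).

Check applicability: 2d = 34, n = 28.
2d − n = 6 > 0, so Plotkin applies.
Compute d/(2d−n) = 17/6 ≈ 2.8333.
⌊d/(2d−n)⌋ = 2.
Plotkin bound: M ≤ 2·2 = 4.
Given |C| = 2, check: satisfied.
This |C| is below the Plotkin bound.


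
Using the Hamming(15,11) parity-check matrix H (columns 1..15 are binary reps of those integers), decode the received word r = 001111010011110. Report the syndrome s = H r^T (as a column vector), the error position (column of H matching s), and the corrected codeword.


s = (1, 0, 0, 0)^T, error position = 8, corrected codeword c = 001111000011110

Compute s = H r^T mod 2 one row at a time:
  s_1 = 1 + 0 + 0 + 1 + 1 + 1 + 1 + 0 = 5 ≡ 1 (mod 2).
  s_2 = 1 + 1 + 1 + 0 + 1 + 1 + 1 + 0 = 6 ≡ 0 (mod 2).
  s_3 = 0 + 1 + 1 + 0 + 0 + 1 + 1 + 0 = 4 ≡ 0 (mod 2).
  s_4 = 0 + 1 + 1 + 0 + 0 + 1 + 1 + 0 = 4 ≡ 0 (mod 2).
s = (1, 0, 0, 0)^T — this equals column 8 of H (binary 1000), so error is at position 8.
Correct: flip bit 8 of r = 001111010011110 to get c = 001111000011110.


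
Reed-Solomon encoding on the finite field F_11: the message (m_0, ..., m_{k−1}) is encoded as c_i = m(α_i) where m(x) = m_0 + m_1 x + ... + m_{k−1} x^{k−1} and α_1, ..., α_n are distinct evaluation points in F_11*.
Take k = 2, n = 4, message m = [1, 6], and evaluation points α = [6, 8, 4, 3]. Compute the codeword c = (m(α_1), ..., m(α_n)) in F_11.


c = [4, 5, 3, 8]

Message polynomial: m(x) = 1 + 6·x (mod 11).
For each evaluation point α_i, compute m(α_i) mod 11:
  α_1 = 6: Horner steps 6 → 4, so m(6) = 4.
  α_2 = 8: Horner steps 6 → 5, so m(8) = 5.
  α_3 = 4: Horner steps 6 → 3, so m(4) = 3.
  α_4 = 3: Horner steps 6 → 8, so m(3) = 8.
Codeword c = [4, 5, 3, 8] ∈ F_11^4.


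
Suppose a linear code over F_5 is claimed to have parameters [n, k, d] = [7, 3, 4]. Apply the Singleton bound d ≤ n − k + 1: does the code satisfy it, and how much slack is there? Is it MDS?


Singleton RHS = n − k + 1 = 5, slack = 1, bound satisfied, not MDS.

Singleton bound: d ≤ n − k + 1.
Here n = 7, k = 3, so n − k + 1 = 5.
Given d = 4, check d ≤ 5: YES.
Slack = (n − k + 1) − d = 1.
The code is NOT MDS (slack = 1 > 0).
Description: the claimed parameters are [7, 3, 4]_5; such a code would be non-MDS.
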